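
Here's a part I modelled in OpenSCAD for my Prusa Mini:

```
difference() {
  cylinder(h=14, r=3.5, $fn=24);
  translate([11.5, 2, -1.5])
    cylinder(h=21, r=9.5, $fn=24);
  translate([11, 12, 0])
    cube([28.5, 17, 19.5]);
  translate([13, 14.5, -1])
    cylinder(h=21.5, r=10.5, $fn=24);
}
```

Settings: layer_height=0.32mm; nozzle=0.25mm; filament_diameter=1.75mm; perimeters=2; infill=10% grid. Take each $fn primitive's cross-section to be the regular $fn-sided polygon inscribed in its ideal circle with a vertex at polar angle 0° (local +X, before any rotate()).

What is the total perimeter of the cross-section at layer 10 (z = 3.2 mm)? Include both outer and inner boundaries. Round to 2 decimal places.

21.51 mm

At z = 3.2 mm: the cylinder: section is a regular 24-gon, circumradius r=3.5 (perimeter = 2·24·3.500·sin(180°/24) = 21.93 mm); the r=9.5 cylinder at (11.5, 2) contributes a regular 24-gon of circumradius 9.5 (perimeter = 2·24·9.500·sin(180°/24) = 59.52 mm); the 28.5×17 cube at (11, 12) contributes its full rectangle (perimeter 91.00 mm); the r=10.5 cylinder at (13, 14.5) gives a regular 24-gon of circumradius 10.5 (constant along its height) (perimeter = 2·24·10.500·sin(180°/24) = 65.79 mm); Subtracting the remaining from the first: starting from the r=3.5 cylinder, the r=9.5 cylinder at (11.5, 2) partially overlaps it — only the 4.09 mm² overlap (of its 280.30 mm²) is removed, clipping the outline; the 28.5×17 cube at (11, 12) misses the remaining region (no effect); the r=10.5 cylinder at (13, 14.5) misses the remaining region (no effect) — boundary = 21.51 mm. Overall, the cross-section is a single solid region. Total boundary length (outer) = 21.51 mm.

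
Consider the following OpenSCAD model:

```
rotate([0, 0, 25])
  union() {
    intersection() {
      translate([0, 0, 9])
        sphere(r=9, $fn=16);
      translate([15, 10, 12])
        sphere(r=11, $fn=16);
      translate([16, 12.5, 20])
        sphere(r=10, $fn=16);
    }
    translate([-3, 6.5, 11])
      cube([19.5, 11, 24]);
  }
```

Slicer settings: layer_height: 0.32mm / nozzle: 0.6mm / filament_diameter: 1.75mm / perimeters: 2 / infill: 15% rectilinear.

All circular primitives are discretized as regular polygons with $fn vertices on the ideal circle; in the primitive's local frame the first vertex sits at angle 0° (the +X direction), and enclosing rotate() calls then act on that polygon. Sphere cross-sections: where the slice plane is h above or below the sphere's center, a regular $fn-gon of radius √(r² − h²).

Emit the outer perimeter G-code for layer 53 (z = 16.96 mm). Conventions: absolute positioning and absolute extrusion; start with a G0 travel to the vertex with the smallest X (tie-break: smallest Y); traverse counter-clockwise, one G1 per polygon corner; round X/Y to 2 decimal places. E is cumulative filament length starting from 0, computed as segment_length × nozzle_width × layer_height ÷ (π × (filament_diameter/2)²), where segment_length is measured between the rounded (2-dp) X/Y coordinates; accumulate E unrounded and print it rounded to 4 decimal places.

At z = 16.96 mm: the r=9 sphere slices to a regular 16-gon of circumradius 4.200 (√(r²−h²) with h=7.96 from center); the r=11 sphere at (15, 10) slices to a regular 16-gon of circumradius 9.818 (√(r²−h²) with h=4.96 from center); the r=10 sphere at (16, 12.5) contributes a regular 16-gon of circumradius √(10²−3.04²) = 9.527; Keeping only the common overlap: the r=11 sphere at (15, 10) does not overlap the r=9 sphere (empty); the r=10 sphere at (16, 12.5) does not overlap the running intersection (empty) — nothing remains; the 19.5×11 cube at (-3, 6.5) contributes its full rectangle; Merging all regions: only the 19.5×11 cube at (-3, 6.5) is present, so the union is just that shape — 1 connected region; (whole slice rotated 25° about Z — lengths, areas and connectivity unchanged). The outline is a single polygon with 4 vertices. Extrusion per mm of travel: 0.6 × 0.32 / (π × 0.875²) = 0.079824. Accumulating E over each segment gives final E = 4.8693.

G0 X-10.11 Y14.59 Z16.96
G1 X-5.47 Y4.62 E0.8778
G1 X12.21 Y12.86 E2.4349
G1 X7.56 Y22.83 E3.3130
G1 X-10.11 Y14.59 E4.8693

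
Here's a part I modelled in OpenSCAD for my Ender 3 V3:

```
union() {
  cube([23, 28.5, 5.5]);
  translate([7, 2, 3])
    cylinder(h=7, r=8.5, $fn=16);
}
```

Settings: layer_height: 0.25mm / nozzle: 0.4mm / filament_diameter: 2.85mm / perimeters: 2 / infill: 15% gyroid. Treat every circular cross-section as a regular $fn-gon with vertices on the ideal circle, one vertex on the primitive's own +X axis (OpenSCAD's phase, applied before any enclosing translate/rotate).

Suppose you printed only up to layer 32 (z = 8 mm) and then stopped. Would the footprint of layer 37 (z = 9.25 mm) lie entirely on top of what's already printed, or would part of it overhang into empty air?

entirely on top

Compare the two slices. At z = 8: the cube is absent (z outside [0, 5.5]); the r=8.5 cylinder at (7, 2) contributes a regular 16-gon of circumradius 8.5 (area = (16/2)·8.500²·sin(360°/16) = 221.19 mm²); Merging all regions: only the r=8.5 cylinder at (7, 2) is present, so the union is just that shape — area = 221.19 mm². At z = 9.25: the cube is absent (z outside [0, 5.5]); the cylinder at (7, 2): section is a regular 16-gon, circumradius r=8.5 (area = (16/2)·8.500²·sin(360°/16) = 221.19 mm²); Taking the union: only the r=8.5 cylinder at (7, 2) is present, so the union is just that shape — area = 221.19 mm². Checking containment: the cross-section at z = 9.25 is a subset of the cross-section at z = 8.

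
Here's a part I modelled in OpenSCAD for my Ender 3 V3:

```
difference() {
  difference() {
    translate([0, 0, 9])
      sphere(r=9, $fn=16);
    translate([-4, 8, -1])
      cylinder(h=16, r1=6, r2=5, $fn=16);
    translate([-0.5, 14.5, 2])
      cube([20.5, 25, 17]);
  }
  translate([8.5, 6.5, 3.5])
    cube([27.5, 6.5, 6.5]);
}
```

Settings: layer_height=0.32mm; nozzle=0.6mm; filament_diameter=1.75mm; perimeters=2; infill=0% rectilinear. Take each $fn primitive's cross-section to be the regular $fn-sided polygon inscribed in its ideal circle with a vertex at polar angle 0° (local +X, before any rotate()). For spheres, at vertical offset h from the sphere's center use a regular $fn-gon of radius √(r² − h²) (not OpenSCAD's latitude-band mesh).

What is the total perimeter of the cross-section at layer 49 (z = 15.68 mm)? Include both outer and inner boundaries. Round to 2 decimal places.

At z = 15.68 mm: the r=9 sphere slices to a regular 16-gon of circumradius 6.031 (√(r²−h²) with h=6.68 from center) (perimeter = 2·16·6.031·sin(180°/16) = 37.65 mm); the cone at (-4, 8) does not reach this height (z outside [-1, 15]); the cube at (-0.5, 14.5) is present — its section is the full 20.5×25 rectangle (perimeter 91.00 mm); Taking the first minus the rest: starting from the r=9 sphere, the 20.5×25 cube at (-0.5, 14.5) misses the remaining region (no effect) — boundary = 37.65 mm; the cube at (8.5, 6.5) is not intersected at this z (z outside [3.5, 10]); Subtracting the remaining from the first: none of the subtracted shapes is present at this height, so that combined region is unchanged — boundary = 37.65 mm. Overall, the cross-section is a single solid region. Total boundary length (outer) = 37.65 mm.

37.65 mm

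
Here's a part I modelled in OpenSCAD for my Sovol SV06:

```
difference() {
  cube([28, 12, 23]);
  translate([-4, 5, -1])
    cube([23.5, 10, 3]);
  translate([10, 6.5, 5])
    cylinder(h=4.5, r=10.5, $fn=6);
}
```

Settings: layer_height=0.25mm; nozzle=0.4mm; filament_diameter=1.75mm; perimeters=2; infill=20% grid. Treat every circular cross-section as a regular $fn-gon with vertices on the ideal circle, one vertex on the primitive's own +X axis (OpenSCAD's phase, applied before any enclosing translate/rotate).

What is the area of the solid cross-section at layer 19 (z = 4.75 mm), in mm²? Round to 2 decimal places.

336.00 mm²

At z = 4.75 mm: the cube is present — its section is the full 28×12 rectangle (area 336.00 mm²); the cube at (-4, 5) is absent (z outside [-1, 2]); the cylinder at (10, 6.5) is absent (z outside [5, 9.5]); Subtracting the remaining from the first: none of the subtracted shapes is present at this height, so the 28×12 cube is unchanged — area = 336.00 mm². Overall, the cross-section is a single solid region. Net area = 336.00 mm².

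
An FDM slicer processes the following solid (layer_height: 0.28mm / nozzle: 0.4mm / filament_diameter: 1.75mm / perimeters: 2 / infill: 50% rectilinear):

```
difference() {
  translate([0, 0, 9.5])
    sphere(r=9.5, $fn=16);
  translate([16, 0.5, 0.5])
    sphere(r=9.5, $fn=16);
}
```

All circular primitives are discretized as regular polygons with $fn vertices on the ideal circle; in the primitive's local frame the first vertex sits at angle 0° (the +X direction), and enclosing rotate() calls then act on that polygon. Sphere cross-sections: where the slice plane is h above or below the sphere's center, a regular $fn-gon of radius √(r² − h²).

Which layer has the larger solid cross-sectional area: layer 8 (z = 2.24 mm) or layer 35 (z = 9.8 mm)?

layer 35 (z = 9.8 mm)

Layer 8 (z = 2.24): the r=9.5 sphere contributes a regular 16-gon of circumradius √(9.5²−7.26²) = 6.127 (area = (16/2)·6.127²·sin(360°/16) = 114.93 mm²); the r=9.5 sphere at (16, 0.5) contributes a regular 16-gon of circumradius √(9.5²−1.74²) = 9.339 (area = (16/2)·9.339²·sin(360°/16) = 267.03 mm²); Taking the first minus the rest: starting from the r=9.5 sphere (114.93 mm²), the r=9.5 sphere at (16, 0.5) misses the remaining region (no effect) — area = 114.93 mm². So its area = 114.93 mm². Layer 35 (z = 9.8): the r=9.5 sphere slices to a regular 16-gon of circumradius 9.495 (√(r²−h²) with h=0.3 from center) (area = (16/2)·9.495²·sin(360°/16) = 276.02 mm²); the sphere at (16, 0.5): section is a regular 16-gon, circumradius = √(r²−h²) = √(9.5²−9.3²) = 1.939 (area = (16/2)·1.939²·sin(360°/16) = 11.51 mm²); Subtracting the remaining from the first: starting from the r=9.5 sphere (276.02 mm²), the r=9.5 sphere at (16, 0.5) misses the remaining region (no effect) — area = 276.02 mm². So its area = 276.02 mm². Layer 35 is larger (276.02 vs 114.93 mm²).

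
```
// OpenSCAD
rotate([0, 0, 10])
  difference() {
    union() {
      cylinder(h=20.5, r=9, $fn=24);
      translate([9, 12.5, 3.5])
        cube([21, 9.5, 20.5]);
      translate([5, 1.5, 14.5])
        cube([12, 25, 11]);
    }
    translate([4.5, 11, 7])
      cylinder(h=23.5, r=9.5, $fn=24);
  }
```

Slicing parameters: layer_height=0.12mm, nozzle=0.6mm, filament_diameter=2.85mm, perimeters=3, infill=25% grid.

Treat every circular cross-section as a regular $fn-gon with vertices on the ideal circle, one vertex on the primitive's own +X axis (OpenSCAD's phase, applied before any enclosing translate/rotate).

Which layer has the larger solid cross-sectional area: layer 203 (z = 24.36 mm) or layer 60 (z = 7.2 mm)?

Layer 203 (z = 24.36): the cylinder is not intersected at this z (z outside [0, 20.5]); the cube at (9, 12.5) is absent (z outside [3.5, 24]); the cube at (5, 1.5) (footprint 12×25) is included at this height (area 300.00 mm²); Taking the union: only the 12×25 cube at (5, 1.5) is present, so the union is just that shape — area = 300.00 mm²; the r=9.5 cylinder at (4.5, 11) gives a regular 24-gon of circumradius 9.5 (constant along its height) (area = (24/2)·9.500²·sin(360°/24) = 280.30 mm²); Subtracting the remaining from the first: starting from the result so far (300.00 mm²), the r=9.5 cylinder at (4.5, 11) partially overlaps it — only the 130.68 mm² overlap (of its 280.30 mm²) is removed, clipping the outline — area = 169.32 mm²; (whole slice rotated 10° about Z — lengths, areas and connectivity unchanged). So its area = 169.32 mm². Layer 60 (z = 7.2): the cylinder: section is a regular 24-gon, circumradius r=9 (area = (24/2)·9.000²·sin(360°/24) = 251.57 mm²); the 21×9.5 cube at (9, 12.5) contributes its full rectangle (area 199.50 mm²); the cube at (5, 1.5) does not reach this height (z outside [14.5, 25.5]); Combining (union): the 2 present regions are separate (no shared area or edge), so areas and boundary lengths simply add and each stays a separate island — area = 451.07 mm²; the r=9.5 cylinder at (4.5, 11) contributes a regular 24-gon of circumradius 9.5 (area = (24/2)·9.500²·sin(360°/24) = 280.30 mm²); After the difference (first − rest): starting from that combined region (451.07 mm²), the r=9.5 cylinder at (4.5, 11) partially overlaps it — only the 85.29 mm² overlap (of its 280.30 mm²) is removed, clipping the outline — area = 365.78 mm²; (rotated 10° about Z; rotation is an isometry so areas/perimeters/island counts are preserved). So its area = 365.78 mm². Layer 60 is larger (365.78 vs 169.32 mm²).

layer 60 (z = 7.2 mm)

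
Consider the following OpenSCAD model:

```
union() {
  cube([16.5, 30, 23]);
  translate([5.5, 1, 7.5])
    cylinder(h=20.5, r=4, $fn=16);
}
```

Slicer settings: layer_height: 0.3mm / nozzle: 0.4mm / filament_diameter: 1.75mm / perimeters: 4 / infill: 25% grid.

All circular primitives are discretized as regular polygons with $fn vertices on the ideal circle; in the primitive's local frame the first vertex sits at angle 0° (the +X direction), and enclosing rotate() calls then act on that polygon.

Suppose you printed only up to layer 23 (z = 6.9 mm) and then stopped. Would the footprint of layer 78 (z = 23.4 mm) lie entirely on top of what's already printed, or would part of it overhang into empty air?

Compare the two slices. At z = 6.9: the 16.5×30 cube contributes its full rectangle (area 495.00 mm²); the cylinder at (5.5, 1) is not intersected at this z (z outside [7.5, 28]); Taking the union: only the 16.5×30 cube is present, so the union is just that shape — area = 495.00 mm². At z = 23.4: the cube does not reach this height (z outside [0, 23]); the r=4 cylinder at (5.5, 1) gives a regular 16-gon of circumradius 4 (constant along its height) (area = (16/2)·4.000²·sin(360°/16) = 48.98 mm²); Combining (union): only the r=4 cylinder at (5.5, 1) is present, so the union is just that shape — area = 48.98 mm². Checking containment: at z = 23.4 the cross-section extends beyond the z = 6.9 cross-section by about 16.69 mm².

part overhangs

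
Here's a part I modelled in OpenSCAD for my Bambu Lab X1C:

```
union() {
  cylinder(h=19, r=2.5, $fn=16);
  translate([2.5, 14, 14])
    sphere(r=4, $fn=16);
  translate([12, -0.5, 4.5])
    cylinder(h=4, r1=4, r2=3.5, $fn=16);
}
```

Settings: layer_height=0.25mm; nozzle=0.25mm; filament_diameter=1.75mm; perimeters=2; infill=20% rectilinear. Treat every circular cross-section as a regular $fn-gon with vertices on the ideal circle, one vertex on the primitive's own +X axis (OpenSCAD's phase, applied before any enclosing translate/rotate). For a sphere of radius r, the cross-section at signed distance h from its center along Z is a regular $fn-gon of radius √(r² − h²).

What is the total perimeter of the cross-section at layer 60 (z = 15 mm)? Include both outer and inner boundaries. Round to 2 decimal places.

At z = 15 mm: the cylinder: section is a regular 16-gon, circumradius r=2.5 (perimeter = 2·16·2.500·sin(180°/16) = 15.61 mm); the r=4 sphere at (2.5, 14) contributes a regular 16-gon of circumradius √(4²−1²) = 3.873 (perimeter = 2·16·3.873·sin(180°/16) = 24.18 mm); the cone at (12, -0.5) is absent (z outside [4.5, 8.5]); Merging all regions: the 2 present regions are separate (no shared area or edge), so areas and boundary lengths simply add and each stays a separate island — boundary = 39.79 mm. Overall, the cross-section has 2 separate islands. Total boundary length (outer) = 39.79 mm.

39.79 mm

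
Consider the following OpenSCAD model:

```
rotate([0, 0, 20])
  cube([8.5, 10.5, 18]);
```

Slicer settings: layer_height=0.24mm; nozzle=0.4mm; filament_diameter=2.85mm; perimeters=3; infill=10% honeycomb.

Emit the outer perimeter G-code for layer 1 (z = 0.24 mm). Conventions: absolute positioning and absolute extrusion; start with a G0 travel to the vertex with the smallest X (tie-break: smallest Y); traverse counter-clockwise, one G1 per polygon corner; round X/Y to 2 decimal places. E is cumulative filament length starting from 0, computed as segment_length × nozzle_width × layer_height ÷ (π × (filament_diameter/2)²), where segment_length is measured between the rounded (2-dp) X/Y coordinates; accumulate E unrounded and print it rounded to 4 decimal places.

G0 X-3.59 Y9.87 Z0.24
G1 X0.00 Y0.00 E0.1580
G1 X7.99 Y2.91 E0.2860
G1 X4.40 Y12.77 E0.4439
G1 X-3.59 Y9.87 E0.5718

At z = 0.24 mm: the cube is present — its section is the full 8.5×10.5 rectangle; (whole slice rotated 20° about Z — lengths, areas and connectivity unchanged). The outline is a single polygon with 4 vertices. Extrusion per mm of travel: 0.4 × 0.24 / (π × 1.425²) = 0.015048. Accumulating E over each segment gives final E = 0.5718.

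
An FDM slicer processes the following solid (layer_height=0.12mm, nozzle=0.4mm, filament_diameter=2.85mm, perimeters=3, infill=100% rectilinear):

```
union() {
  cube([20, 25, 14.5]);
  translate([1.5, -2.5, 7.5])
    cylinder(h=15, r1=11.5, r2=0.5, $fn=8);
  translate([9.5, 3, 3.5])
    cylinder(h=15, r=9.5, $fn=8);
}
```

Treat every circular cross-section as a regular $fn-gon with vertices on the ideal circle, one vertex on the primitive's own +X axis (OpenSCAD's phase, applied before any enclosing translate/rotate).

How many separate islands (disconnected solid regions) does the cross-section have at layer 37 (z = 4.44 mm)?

1

At z = 4.44 mm: the cube is present — its section is the full 20×25 rectangle; the cone at (1.5, -2.5) is absent (z outside [7.5, 22.5]); the r=9.5 cylinder at (9.5, 3) gives a regular 8-gon of circumradius 9.5 (constant along its height); Merging all regions: the regions partially overlap (shared area 180.90 mm²), so overlapping operands fuse into one piece — 1 connected region. Overall, the cross-section is a single solid region. Island count = 1.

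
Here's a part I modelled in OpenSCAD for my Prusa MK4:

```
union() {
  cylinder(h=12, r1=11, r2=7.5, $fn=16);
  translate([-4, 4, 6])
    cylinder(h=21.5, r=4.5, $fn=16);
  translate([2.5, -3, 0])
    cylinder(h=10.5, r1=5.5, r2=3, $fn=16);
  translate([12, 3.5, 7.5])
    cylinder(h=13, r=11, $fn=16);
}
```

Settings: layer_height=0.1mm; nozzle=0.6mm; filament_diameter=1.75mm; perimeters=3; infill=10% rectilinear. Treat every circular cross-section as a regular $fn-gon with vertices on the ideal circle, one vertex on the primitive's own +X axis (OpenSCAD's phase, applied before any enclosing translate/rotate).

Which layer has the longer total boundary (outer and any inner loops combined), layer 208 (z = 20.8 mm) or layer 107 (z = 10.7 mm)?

Layer 208 (z = 20.8): the cone does not reach this height (z outside [0, 12]); the r=4.5 cylinder at (-4, 4) gives a regular 16-gon of circumradius 4.5 (constant along its height) (perimeter = 2·16·4.500·sin(180°/16) = 28.09 mm); the cone at (2.5, -3) does not reach this height (z outside [0, 10.5]); the cylinder at (12, 3.5) does not reach this height (z outside [7.5, 20.5]); Combining (union): only the r=4.5 cylinder at (-4, 4) is present, so the union is just that shape — boundary = 28.09 mm. So its perimeter = 28.09 mm. Layer 107 (z = 10.7): the cone: at t=0.892 of its height the radius interpolates to r₁+(r₂−r₁)t = 7.879, giving a regular 16-gon of that circumradius (perimeter = 2·16·7.879·sin(180°/16) = 49.19 mm); the cylinder at (-4, 4): section is a regular 16-gon, circumradius r=4.5 (perimeter = 2·16·4.500·sin(180°/16) = 28.09 mm); the cone at (2.5, -3) is absent (z outside [0, 10.5]); the cylinder at (12, 3.5): section is a regular 16-gon, circumradius r=11 (perimeter = 2·16·11.000·sin(180°/16) = 68.67 mm); Taking the union: the regions partially overlap (shared area 103.27 mm²), so the edge portions inside another operand are dropped and the merged outline is re-measured after clipping — boundary = 90.24 mm. So its perimeter = 90.24 mm. Layer 107 is larger (90.24 vs 28.09 mm).

layer 107 (z = 10.7 mm)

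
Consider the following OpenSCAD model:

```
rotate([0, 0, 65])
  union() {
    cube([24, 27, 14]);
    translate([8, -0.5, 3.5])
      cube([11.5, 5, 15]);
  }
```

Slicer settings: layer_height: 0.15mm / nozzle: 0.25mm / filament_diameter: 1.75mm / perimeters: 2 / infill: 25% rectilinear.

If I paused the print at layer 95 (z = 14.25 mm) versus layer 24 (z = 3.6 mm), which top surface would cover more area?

Layer 95 (z = 14.25): the cube is absent (z outside [0, 14]); the cube at (8, -0.5) (footprint 11.5×5) is included at this height (area 57.50 mm²); Combining (union): only the 11.5×5 cube at (8, -0.5) is present, so the union is just that shape — area = 57.50 mm²; (rotated 65° about Z; rotation is an isometry so areas/perimeters/island counts are preserved). So its area = 57.50 mm². Layer 24 (z = 3.6): the cube is present — its section is the full 24×27 rectangle (area 648.00 mm²); the 11.5×5 cube at (8, -0.5) contributes its full rectangle (area 57.50 mm²); Combining (union): the regions partially overlap — summed areas 705.50 mm² minus the doubly-counted overlap 51.75 mm² gives 653.75 mm² — area = 653.75 mm²; (whole slice rotated 65° about Z — lengths, areas and connectivity unchanged). So its area = 653.75 mm². Layer 24 is larger (653.75 vs 57.50 mm²).

layer 24 (z = 3.6 mm)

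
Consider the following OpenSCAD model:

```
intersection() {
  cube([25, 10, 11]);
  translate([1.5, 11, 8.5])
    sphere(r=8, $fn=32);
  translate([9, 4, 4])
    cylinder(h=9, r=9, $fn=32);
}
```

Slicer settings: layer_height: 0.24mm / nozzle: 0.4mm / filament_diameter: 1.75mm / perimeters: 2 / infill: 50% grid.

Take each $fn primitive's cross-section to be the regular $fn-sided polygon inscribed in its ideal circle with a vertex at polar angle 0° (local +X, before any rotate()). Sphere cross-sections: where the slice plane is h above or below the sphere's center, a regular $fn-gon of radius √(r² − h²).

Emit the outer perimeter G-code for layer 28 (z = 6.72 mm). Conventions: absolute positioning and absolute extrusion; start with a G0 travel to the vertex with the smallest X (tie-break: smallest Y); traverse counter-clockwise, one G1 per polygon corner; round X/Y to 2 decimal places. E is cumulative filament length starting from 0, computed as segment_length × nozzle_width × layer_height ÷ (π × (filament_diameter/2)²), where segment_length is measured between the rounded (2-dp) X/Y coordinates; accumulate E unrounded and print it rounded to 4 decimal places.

At z = 6.72 mm: the cube is present — its section is the full 25×10 rectangle; the r=8 sphere at (1.5, 11) slices to a regular 32-gon of circumradius 7.799 (√(r²−h²) with h=1.78 from center); the r=9 cylinder at (9, 4) gives a regular 32-gon of circumradius 9 (constant along its height); Taking the intersection: the r=8 sphere at (1.5, 11) partially overlaps the 25×10 cube; clipping to the common part keeps 49.81 mm²; the r=9 cylinder at (9, 4) partially overlaps the running intersection; clipping to the common part keeps 45.27 mm² — 1 connected region. The outline is a single polygon with 15 vertices. Extrusion per mm of travel: 0.4 × 0.24 / (π × 0.875²) = 0.039912. Accumulating E over each segment gives final E = 1.0691.

G0 X0.00 Y4.00 Z6.72
G1 X0.06 Y3.34 E0.0265
G1 X1.50 Y3.20 E0.0842
G1 X3.02 Y3.35 E0.1452
G1 X4.48 Y3.79 E0.2060
G1 X5.83 Y4.51 E0.2671
G1 X7.02 Y5.48 E0.3284
G1 X7.99 Y6.67 E0.3896
G1 X8.71 Y8.02 E0.4507
G1 X9.15 Y9.48 E0.5116
G1 X9.20 Y10.00 E0.5324
G1 X2.34 Y10.00 E0.8062
G1 X1.52 Y9.00 E0.8578
G1 X0.69 Y7.44 E0.9283
G1 X0.17 Y5.76 E0.9985
G1 X0.00 Y4.00 E1.0691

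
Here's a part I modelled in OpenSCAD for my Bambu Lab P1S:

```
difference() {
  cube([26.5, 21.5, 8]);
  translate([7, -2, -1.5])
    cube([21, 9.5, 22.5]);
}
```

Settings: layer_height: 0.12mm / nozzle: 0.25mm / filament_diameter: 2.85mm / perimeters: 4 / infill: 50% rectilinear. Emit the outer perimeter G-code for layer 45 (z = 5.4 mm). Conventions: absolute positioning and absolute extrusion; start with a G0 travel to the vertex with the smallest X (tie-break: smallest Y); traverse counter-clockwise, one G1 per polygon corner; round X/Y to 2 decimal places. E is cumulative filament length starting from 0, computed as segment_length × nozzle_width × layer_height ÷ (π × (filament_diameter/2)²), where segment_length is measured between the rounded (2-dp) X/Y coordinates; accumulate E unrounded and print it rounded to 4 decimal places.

At z = 5.4 mm: the cube (footprint 26.5×21.5) is included at this height; the cube at (7, -2) (footprint 21×9.5) is included at this height; Subtracting the remaining from the first: starting from the 26.5×21.5 cube, the 21×9.5 cube at (7, -2) partially overlaps it — only the 146.25 mm² overlap (of its 199.50 mm²) is removed, clipping the outline — 1 connected region. The outline is a single polygon with 6 vertices. Extrusion per mm of travel: 0.25 × 0.12 / (π × 1.425²) = 0.004703. Accumulating E over each segment gives final E = 0.4515.

G0 X0.00 Y0.00 Z5.40
G1 X7.00 Y0.00 E0.0329
G1 X7.00 Y7.50 E0.0682
G1 X26.50 Y7.50 E0.1599
G1 X26.50 Y21.50 E0.2257
G1 X0.00 Y21.50 E0.3503
G1 X0.00 Y0.00 E0.4515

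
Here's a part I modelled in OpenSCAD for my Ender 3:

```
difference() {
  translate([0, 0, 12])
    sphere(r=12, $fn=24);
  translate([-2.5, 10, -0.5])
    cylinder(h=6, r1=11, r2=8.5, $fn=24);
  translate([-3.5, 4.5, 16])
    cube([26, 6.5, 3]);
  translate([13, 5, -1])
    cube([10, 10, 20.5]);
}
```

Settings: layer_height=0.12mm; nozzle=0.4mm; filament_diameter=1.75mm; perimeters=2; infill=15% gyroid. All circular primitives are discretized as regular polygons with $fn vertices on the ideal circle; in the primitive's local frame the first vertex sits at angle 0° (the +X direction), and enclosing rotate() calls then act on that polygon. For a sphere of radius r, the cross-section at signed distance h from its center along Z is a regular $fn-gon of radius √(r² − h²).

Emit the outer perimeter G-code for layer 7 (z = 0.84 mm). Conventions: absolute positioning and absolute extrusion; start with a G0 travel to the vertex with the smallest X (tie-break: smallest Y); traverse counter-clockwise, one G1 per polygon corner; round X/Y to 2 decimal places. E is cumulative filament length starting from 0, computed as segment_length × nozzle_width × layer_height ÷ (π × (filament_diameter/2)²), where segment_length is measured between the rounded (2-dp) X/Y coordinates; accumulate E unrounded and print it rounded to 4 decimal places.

At z = 0.84 mm: the r=12 sphere contributes a regular 24-gon of circumradius √(12²−11.16²) = 4.411; the cone at (-2.5, 10) contributes a regular 24-gon of circumradius 10.442 (interpolated between r1=11 and r2=8.5 at t=0.223); the cube at (-3.5, 4.5) does not reach this height (z outside [16, 19]); the cube at (13, 5) (footprint 10×10) is included at this height; Taking the first minus the rest: starting from the r=12 sphere, the cone at (-2.5, 10) partially overlaps it — only the 28.12 mm² overlap (of its 338.62 mm²) is removed, clipping the outline; the 10×10 cube at (13, 5) misses the remaining region (no effect) — 1 connected region. The outline is a single polygon with 18 vertices. Extrusion per mm of travel: 0.4 × 0.12 / (π × 0.875²) = 0.019956. Accumulating E over each segment gives final E = 0.4890.

G0 X-4.39 Y-0.19 Z0.84
G1 X-4.26 Y-1.14 E0.0191
G1 X-3.82 Y-2.21 E0.0422
G1 X-3.12 Y-3.12 E0.0651
G1 X-2.21 Y-3.82 E0.0880
G1 X-1.14 Y-4.26 E0.1111
G1 X0.00 Y-4.41 E0.1341
G1 X1.14 Y-4.26 E0.1570
G1 X2.21 Y-3.82 E0.1801
G1 X3.12 Y-3.12 E0.2030
G1 X3.82 Y-2.21 E0.2259
G1 X4.26 Y-1.14 E0.2490
G1 X4.41 Y0.00 E0.2720
G1 X4.26 Y1.14 E0.2949
G1 X3.95 Y1.90 E0.3113
G1 X2.72 Y0.96 E0.3422
G1 X0.20 Y-0.09 E0.3967
G1 X-2.50 Y-0.44 E0.4510
G1 X-4.39 Y-0.19 E0.4890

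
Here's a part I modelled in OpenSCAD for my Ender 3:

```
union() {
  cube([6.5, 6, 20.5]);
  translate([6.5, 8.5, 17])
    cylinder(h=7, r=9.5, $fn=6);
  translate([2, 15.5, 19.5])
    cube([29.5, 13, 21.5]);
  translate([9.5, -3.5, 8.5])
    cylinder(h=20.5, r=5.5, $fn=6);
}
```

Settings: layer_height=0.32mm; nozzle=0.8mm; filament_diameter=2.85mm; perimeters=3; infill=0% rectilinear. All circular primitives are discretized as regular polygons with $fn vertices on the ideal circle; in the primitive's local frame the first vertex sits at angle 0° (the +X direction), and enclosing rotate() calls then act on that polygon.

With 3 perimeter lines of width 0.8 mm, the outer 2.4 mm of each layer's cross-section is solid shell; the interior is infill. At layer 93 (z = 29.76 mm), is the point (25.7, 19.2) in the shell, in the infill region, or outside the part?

infill

At z = 29.76 mm: the cube is absent (z outside [0, 20.5]); the cylinder at (6.5, 8.5) does not reach this height (z outside [17, 24]); the cube at (2, 15.5) (footprint 29.5×13) is included at this height; the cylinder at (9.5, -3.5) is absent (z outside [8.5, 29]); Merging all regions: only the 29.5×13 cube at (2, 15.5) is present, so the union is just that shape — 1 connected region. Overall, the cross-section is a single solid region. The nearest boundary edge runs (2.00, 15.50)→(31.50, 15.50); distance from the point to it = 3.70 mm. The point is inside the cross-section and 3.70 mm from the nearest boundary — more than the 2.4 mm shell width (3 × 0.8), so it's in the infill interior.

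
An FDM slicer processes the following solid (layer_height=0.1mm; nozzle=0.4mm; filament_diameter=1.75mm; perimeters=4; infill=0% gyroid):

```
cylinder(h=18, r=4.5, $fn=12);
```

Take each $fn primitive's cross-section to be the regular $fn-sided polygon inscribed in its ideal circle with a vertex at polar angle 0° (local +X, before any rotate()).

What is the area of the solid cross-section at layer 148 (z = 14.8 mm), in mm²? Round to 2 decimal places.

60.75 mm²

At z = 14.8 mm: the cylinder: section is a regular 12-gon, circumradius r=4.5 (area = (12/2)·4.500²·sin(360°/12) = 60.75 mm²). Overall, the cross-section is a single solid region. Net area = 60.75 mm².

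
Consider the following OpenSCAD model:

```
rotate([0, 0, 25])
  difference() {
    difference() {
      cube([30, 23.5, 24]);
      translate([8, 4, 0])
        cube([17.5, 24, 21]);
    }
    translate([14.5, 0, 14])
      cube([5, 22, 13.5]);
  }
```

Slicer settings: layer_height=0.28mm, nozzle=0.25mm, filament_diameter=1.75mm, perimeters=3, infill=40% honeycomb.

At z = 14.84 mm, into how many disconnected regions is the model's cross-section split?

At z = 14.84 mm: the cube is present — its section is the full 30×23.5 rectangle; the 17.5×24 cube at (8, 4) contributes its full rectangle; After the difference (first − rest): starting from the 30×23.5 cube, the 17.5×24 cube at (8, 4) partially overlaps it — only the 341.25 mm² overlap (of its 420.00 mm²) is removed, clipping the outline — 1 connected region; the 5×22 cube at (14.5, 0) contributes its full rectangle; Subtracting the remaining from the first: starting from that combined region, the 5×22 cube at (14.5, 0) partially overlaps it — only the 20.00 mm² overlap (of its 110.00 mm²) is removed, clipping the outline — 2 connected regions; (whole slice rotated 25° about Z — lengths, areas and connectivity unchanged). The result has 2 disconnected regions.

2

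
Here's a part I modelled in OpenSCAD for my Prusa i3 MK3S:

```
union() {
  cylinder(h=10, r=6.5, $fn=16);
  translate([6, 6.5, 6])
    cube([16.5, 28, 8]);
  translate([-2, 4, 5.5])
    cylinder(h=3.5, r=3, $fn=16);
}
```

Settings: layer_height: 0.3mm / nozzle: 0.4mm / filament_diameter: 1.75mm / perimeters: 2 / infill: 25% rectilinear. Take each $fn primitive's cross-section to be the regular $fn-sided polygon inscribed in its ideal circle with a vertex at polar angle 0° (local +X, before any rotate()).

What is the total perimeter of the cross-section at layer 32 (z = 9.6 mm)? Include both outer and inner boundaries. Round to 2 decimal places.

129.58 mm

At z = 9.6 mm: the r=6.5 cylinder contributes a regular 16-gon of circumradius 6.5 (perimeter = 2·16·6.500·sin(180°/16) = 40.58 mm); the 16.5×28 cube at (6, 6.5) contributes its full rectangle (perimeter 89.00 mm); the cylinder at (-2, 4) does not reach this height (z outside [5.5, 9]); Taking the union: the 2 present regions are separate (no shared area or edge), so areas and boundary lengths simply add and each stays a separate island — boundary = 129.58 mm. Overall, the cross-section has 2 separate islands. Total boundary length (outer) = 129.58 mm.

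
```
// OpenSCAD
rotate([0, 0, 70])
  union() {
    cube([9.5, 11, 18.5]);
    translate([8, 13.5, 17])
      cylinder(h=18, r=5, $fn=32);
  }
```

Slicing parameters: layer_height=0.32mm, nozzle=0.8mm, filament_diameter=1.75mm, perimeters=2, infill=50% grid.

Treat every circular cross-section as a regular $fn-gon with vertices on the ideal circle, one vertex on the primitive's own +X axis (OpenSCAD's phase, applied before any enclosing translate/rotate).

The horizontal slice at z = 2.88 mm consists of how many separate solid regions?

At z = 2.88 mm: the cube (footprint 9.5×11) is included at this height; the cylinder at (8, 13.5) does not reach this height (z outside [17, 35]); Merging all regions: only the 9.5×11 cube is present, so the union is just that shape — 1 connected region; (whole slice rotated 70° about Z — lengths, areas and connectivity unchanged). The result has 1 disconnected region.

1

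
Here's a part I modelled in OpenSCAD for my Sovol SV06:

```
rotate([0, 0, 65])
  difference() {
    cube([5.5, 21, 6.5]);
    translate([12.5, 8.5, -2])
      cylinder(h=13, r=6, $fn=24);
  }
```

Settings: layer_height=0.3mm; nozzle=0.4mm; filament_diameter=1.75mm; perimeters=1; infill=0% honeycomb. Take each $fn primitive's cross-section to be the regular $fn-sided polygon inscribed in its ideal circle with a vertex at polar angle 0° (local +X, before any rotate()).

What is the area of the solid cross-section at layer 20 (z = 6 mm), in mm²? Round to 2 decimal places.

At z = 6 mm: the cube (footprint 5.5×21) is included at this height (area 115.50 mm²); the r=6 cylinder at (12.5, 8.5) contributes a regular 24-gon of circumradius 6 (area = (24/2)·6.000²·sin(360°/24) = 111.81 mm²); Taking the first minus the rest: starting from the 5.5×21 cube (115.50 mm²), the r=6 cylinder at (12.5, 8.5) misses the remaining region (no effect) — area = 115.50 mm²; (rotated 65° about Z; rotation is an isometry so areas/perimeters/island counts are preserved). Overall, the cross-section is a single solid region. Net area = 115.50 mm².

115.50 mm²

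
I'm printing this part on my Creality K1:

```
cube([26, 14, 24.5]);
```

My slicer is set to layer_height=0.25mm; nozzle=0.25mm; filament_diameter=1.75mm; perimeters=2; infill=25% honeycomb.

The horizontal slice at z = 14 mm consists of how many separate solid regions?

1

At z = 14 mm: the cube (footprint 26×14) is included at this height. The result has 1 disconnected region.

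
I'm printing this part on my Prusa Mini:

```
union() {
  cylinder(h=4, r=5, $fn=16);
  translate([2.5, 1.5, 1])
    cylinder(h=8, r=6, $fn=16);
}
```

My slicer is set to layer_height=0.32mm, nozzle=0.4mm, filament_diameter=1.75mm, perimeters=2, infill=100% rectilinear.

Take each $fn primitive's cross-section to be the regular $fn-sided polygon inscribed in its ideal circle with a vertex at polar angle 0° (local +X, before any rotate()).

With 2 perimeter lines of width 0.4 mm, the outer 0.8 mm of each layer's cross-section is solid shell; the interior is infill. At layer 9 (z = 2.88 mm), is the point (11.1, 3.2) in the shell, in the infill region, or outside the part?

outside

At z = 2.88 mm: the r=5 cylinder gives a regular 16-gon of circumradius 5 (constant along its height); the cylinder at (2.5, 1.5): section is a regular 16-gon, circumradius r=6; Taking the union: the regions partially overlap (shared area 60.18 mm²), so overlapping operands fuse into one piece — 1 connected region. Overall, the cross-section is a single solid region. The nearest boundary edge runs (8.04, 3.80)→(8.50, 1.50); distance from the point to it = 2.88 mm. The point is not inside any of the regions above, so it lies outside the cross-section (2.88 mm from the nearest boundary).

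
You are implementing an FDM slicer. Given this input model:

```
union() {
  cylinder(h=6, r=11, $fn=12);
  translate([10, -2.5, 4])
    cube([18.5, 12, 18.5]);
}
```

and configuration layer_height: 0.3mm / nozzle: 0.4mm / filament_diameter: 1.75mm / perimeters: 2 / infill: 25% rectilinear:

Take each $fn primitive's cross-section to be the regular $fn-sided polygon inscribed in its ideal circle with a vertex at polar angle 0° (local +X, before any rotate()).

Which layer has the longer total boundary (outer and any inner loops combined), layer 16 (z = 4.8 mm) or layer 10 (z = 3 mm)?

Layer 16 (z = 4.8): the r=11 cylinder gives a regular 12-gon of circumradius 11 (constant along its height) (perimeter = 2·12·11.000·sin(180°/12) = 68.33 mm); the 18.5×12 cube at (10, -2.5) contributes its full rectangle (perimeter 61.00 mm); Merging all regions: the regions partially overlap (shared area 3.53 mm²), so the edge portions inside another operand are dropped and the merged outline is re-measured after clipping — boundary = 116.31 mm. So its perimeter = 116.31 mm. Layer 10 (z = 3): the r=11 cylinder gives a regular 12-gon of circumradius 11 (constant along its height) (perimeter = 2·12·11.000·sin(180°/12) = 68.33 mm); the cube at (10, -2.5) is absent (z outside [4, 22.5]); Merging all regions: only the r=11 cylinder is present, so the union is just that shape — boundary = 68.33 mm. So its perimeter = 68.33 mm. Layer 16 is larger (116.31 vs 68.33 mm).

layer 16 (z = 4.8 mm)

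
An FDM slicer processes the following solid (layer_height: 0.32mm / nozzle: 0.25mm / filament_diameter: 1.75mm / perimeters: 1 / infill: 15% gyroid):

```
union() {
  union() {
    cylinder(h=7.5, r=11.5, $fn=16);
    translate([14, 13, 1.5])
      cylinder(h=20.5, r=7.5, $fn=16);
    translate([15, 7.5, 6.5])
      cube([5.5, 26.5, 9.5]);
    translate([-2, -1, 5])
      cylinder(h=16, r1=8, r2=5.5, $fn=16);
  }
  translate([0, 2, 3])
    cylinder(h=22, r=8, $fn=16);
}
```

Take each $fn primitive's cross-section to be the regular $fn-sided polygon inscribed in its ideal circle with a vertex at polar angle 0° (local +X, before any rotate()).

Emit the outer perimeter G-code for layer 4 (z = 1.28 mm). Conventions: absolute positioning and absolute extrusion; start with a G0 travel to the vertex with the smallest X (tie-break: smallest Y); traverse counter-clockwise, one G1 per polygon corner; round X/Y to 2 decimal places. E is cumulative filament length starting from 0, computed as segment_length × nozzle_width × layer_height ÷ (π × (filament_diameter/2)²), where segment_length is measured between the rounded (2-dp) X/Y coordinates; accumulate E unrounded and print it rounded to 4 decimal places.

At z = 1.28 mm: the r=11.5 cylinder contributes a regular 16-gon of circumradius 11.5; the cylinder at (14, 13) does not reach this height (z outside [1.5, 22]); the cube at (15, 7.5) does not reach this height (z outside [6.5, 16]); the cone at (-2, -1) does not reach this height (z outside [5, 21]); Combining (union): only the r=11.5 cylinder is present, so the union is just that shape — 1 connected region; the cylinder at (0, 2) is not intersected at this z (z outside [3, 25]); Merging all regions: only that combined region is present, so the union is just that shape — 1 connected region. The outline is a single polygon with 16 vertices. Extrusion per mm of travel: 0.25 × 0.32 / (π × 0.875²) = 0.033260. Accumulating E over each segment gives final E = 2.3872.

G0 X-11.50 Y0.00 Z1.28
G1 X-10.62 Y-4.40 E0.1492
G1 X-8.13 Y-8.13 E0.2984
G1 X-4.40 Y-10.62 E0.4476
G1 X0.00 Y-11.50 E0.5968
G1 X4.40 Y-10.62 E0.7461
G1 X8.13 Y-8.13 E0.8952
G1 X10.62 Y-4.40 E1.0444
G1 X11.50 Y0.00 E1.1936
G1 X10.62 Y4.40 E1.3429
G1 X8.13 Y8.13 E1.4920
G1 X4.40 Y10.62 E1.6412
G1 X0.00 Y11.50 E1.7904
G1 X-4.40 Y10.62 E1.9397
G1 X-8.13 Y8.13 E2.0888
G1 X-10.62 Y4.40 E2.2380
G1 X-11.50 Y0.00 E2.3872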